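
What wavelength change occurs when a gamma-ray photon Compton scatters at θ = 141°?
4.3119 pm

Using the Compton scattering formula:
Δλ = λ_C(1 - cos θ)

where λ_C = h/(m_e·c) ≈ 2.4263 pm is the Compton wavelength of an electron.

For θ = 141°:
cos(141°) = -0.7771
1 - cos(141°) = 1.7771

Δλ = 2.4263 × 1.7771
Δλ = 4.3119 pm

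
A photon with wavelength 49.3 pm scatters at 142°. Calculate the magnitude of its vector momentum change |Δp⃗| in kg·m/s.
2.4391e-23 kg·m/s

Photon momentum magnitude is p = h/λ.

Initial momentum:
p₀ = h/λ = 6.6261e-34/4.9300e-11 = 1.3440e-23 kg·m/s

After scattering:
λ' = λ + Δλ = 49.3 + 4.3383 = 53.6383 pm
p' = h/λ' = 6.6261e-34/5.3638e-11 = 1.2353e-23 kg·m/s

Momentum is a vector; the scattered photon's direction makes angle θ = 142° with the incident direction. The magnitude of the vector change Δp⃗ = p⃗₀ − p⃗' is found from the law of cosines:
|Δp⃗|² = p₀² + p'² − 2p₀p'cos θ
|Δp⃗|² = (1.3440e-23)² + (1.2353e-23)² − 2·1.3440e-23·1.2353e-23·cos(142°)
|Δp⃗| = 2.4391e-23 kg·m/s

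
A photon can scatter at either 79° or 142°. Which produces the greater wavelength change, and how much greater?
142° produces the larger shift by a factor of 2.210

Calculate both shifts using Δλ = λ_C(1 - cos θ):

For θ₁ = 79°:
Δλ₁ = 2.4263 × (1 - cos(79°))
Δλ₁ = 2.4263 × 0.8092
Δλ₁ = 1.9633 pm

For θ₂ = 142°:
Δλ₂ = 2.4263 × (1 - cos(142°))
Δλ₂ = 2.4263 × 1.7880
Δλ₂ = 4.3383 pm

The 142° angle produces the larger shift.
Ratio: 4.3383/1.9633 = 2.210

(Intermediate values are shown rounded; full precision is carried through to the final answer.)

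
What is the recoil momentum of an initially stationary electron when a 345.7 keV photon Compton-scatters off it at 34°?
1.0406e-22 kg·m/s

The electron is initially at rest, so by conservation of momentum:
p⃗_e = p⃗₀ − p⃗'  (incident photon momentum minus scattered photon momentum)

Photon momentum magnitudes (p = h/λ = E/c):
λ₀ = hc/E₀ = 3.5865 pm → p₀ = h/λ₀ = 1.8475e-22 kg·m/s
Δλ = λ_C(1 − cos 34°) = 0.4148 pm
λ' = 4.0013 pm → p' = h/λ' = 1.6560e-22 kg·m/s

The scattered photon makes angle θ = 34° with the incident direction, so by the law of cosines:
|p⃗_e|² = p₀² + p'² − 2p₀p'cos θ
|p⃗_e|² = (1.8475e-22)² + (1.6560e-22)² − 2·1.8475e-22·1.6560e-22·cos(34°)
|p⃗_e| = 1.0406e-22 kg·m/s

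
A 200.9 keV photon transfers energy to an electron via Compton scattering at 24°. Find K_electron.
6.6041 keV

By energy conservation: K_e = E_initial - E_final

First find the scattered photon energy:
Initial wavelength: λ = hc/E = 6.1714 pm
Compton shift: Δλ = λ_C(1 - cos(24°)) = 0.2098 pm
Final wavelength: λ' = 6.1714 + 0.2098 = 6.3812 pm
Final photon energy: E' = hc/λ' = 194.2959 keV

Electron kinetic energy:
K_e = E - E' = 200.9000 - 194.2959 = 6.6041 keV

(Intermediate values are shown rounded; full precision is carried through to the final answer.)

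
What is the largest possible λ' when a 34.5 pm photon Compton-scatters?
39.3526 pm (at θ = 180°)

The Compton shift is Δλ = λ_C(1 − cos θ).

Since cos θ ranges from −1 to 1, the factor (1 − cos θ) ranges from 0 to 2; the maximum shift occurs at θ = 180° (backscattering):
Δλ_max = 2λ_C = 2 × 2.4263 pm = 4.8526 pm

Maximum scattered wavelength:
λ'_max = λ₀ + Δλ_max = 34.5 + 4.8526 = 39.3526 pm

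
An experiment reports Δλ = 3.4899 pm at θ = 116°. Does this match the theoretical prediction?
Yes, consistent

Calculate the expected shift for θ = 116°:

Δλ_expected = λ_C(1 - cos(116°))
Δλ_expected = 2.4263 × (1 - cos(116°))
Δλ_expected = 2.4263 × 1.4384
Δλ_expected = 3.4899 pm

Given shift: 3.4899 pm
Expected shift: 3.4899 pm
Difference: 0.0000 pm

The values match. This is consistent with Compton scattering at the stated angle.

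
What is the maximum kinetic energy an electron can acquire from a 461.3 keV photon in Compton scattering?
296.8720 keV

Maximum energy transfer occurs at θ = 180° (backscattering).

Initial photon: E₀ = 461.3 keV → λ₀ = 2.6877 pm

Maximum Compton shift (at 180°):
Δλ_max = 2λ_C = 2 × 2.4263 = 4.8526 pm

Final wavelength:
λ' = 2.6877 + 4.8526 = 7.5403 pm

Minimum photon energy (maximum energy to electron):
E'_min = hc/λ' = 164.4280 keV

Maximum electron kinetic energy:
K_max = E₀ - E'_min = 461.3000 - 164.4280 = 296.8720 keV

(Intermediate values are shown rounded; full precision is carried through to the final answer.)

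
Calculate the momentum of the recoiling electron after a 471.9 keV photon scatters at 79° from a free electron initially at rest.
2.6560e-22 kg·m/s

The electron is initially at rest, so by conservation of momentum:
p⃗_e = p⃗₀ − p⃗'  (incident photon momentum minus scattered photon momentum)

Photon momentum magnitudes (p = h/λ = E/c):
λ₀ = hc/E₀ = 2.6273 pm → p₀ = h/λ₀ = 2.5220e-22 kg·m/s
Δλ = λ_C(1 − cos 79°) = 1.9633 pm
λ' = 4.5907 pm → p' = h/λ' = 1.4434e-22 kg·m/s

The scattered photon makes angle θ = 79° with the incident direction, so by the law of cosines:
|p⃗_e|² = p₀² + p'² − 2p₀p'cos θ
|p⃗_e|² = (2.5220e-22)² + (1.4434e-22)² − 2·2.5220e-22·1.4434e-22·cos(79°)
|p⃗_e| = 2.6560e-22 kg·m/s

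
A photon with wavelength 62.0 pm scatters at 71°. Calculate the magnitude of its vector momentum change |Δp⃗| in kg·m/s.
1.2255e-23 kg·m/s

Photon momentum magnitude is p = h/λ.

Initial momentum:
p₀ = h/λ = 6.6261e-34/6.2000e-11 = 1.0687e-23 kg·m/s

After scattering:
λ' = λ + Δλ = 62.0 + 1.6364 = 63.6364 pm
p' = h/λ' = 6.6261e-34/6.3636e-11 = 1.0412e-23 kg·m/s

Momentum is a vector; the scattered photon's direction makes angle θ = 71° with the incident direction. The magnitude of the vector change Δp⃗ = p⃗₀ − p⃗' is found from the law of cosines:
|Δp⃗|² = p₀² + p'² − 2p₀p'cos θ
|Δp⃗|² = (1.0687e-23)² + (1.0412e-23)² − 2·1.0687e-23·1.0412e-23·cos(71°)
|Δp⃗| = 1.2255e-23 kg·m/s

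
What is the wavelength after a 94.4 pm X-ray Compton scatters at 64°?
95.7627 pm

Using the Compton scattering formula:
λ' = λ + Δλ = λ + λ_C(1 - cos θ)

Given:
- Initial wavelength λ = 94.4 pm
- Scattering angle θ = 64°
- Compton wavelength λ_C ≈ 2.4263 pm

Calculate the shift:
Δλ = 2.4263 × (1 - cos(64°))
Δλ = 2.4263 × 0.5616
Δλ = 1.3627 pm

Final wavelength:
λ' = 94.4 + 1.3627 = 95.7627 pm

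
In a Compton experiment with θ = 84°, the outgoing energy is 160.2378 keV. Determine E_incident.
222.8000 keV

Convert final energy to wavelength (hc ≈ 1239.842 keV·pm):
λ' = hc/E' = 1239.842 / 160.2378 = 7.7375 pm

Calculate the Compton shift:
Δλ = λ_C(1 - cos(84°))
Δλ = 2.4263 × (1 - cos(84°))
Δλ = 2.1727 pm

Initial wavelength:
λ = λ' - Δλ = 7.7375 - 2.1727 = 5.5648 pm

Initial energy:
E = hc/λ = 1239.842 / 5.5648 = 222.8000 keV

(Intermediate values are shown rounded; full precision is carried through to the final answer.)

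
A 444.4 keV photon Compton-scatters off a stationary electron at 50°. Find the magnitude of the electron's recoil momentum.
1.8416e-22 kg·m/s

The electron is initially at rest, so by conservation of momentum:
p⃗_e = p⃗₀ − p⃗'  (incident photon momentum minus scattered photon momentum)

Photon momentum magnitudes (p = h/λ = E/c):
λ₀ = hc/E₀ = 2.7899 pm → p₀ = h/λ₀ = 2.3750e-22 kg·m/s
Δλ = λ_C(1 − cos 50°) = 0.8667 pm
λ' = 3.6566 pm → p' = h/λ' = 1.8121e-22 kg·m/s

The scattered photon makes angle θ = 50° with the incident direction, so by the law of cosines:
|p⃗_e|² = p₀² + p'² − 2p₀p'cos θ
|p⃗_e|² = (2.3750e-22)² + (1.8121e-22)² − 2·2.3750e-22·1.8121e-22·cos(50°)
|p⃗_e| = 1.8416e-22 kg·m/s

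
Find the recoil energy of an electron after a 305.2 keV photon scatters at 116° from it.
141.0331 keV

By energy conservation: K_e = E_initial - E_final

First find the scattered photon energy:
Initial wavelength: λ = hc/E = 4.0624 pm
Compton shift: Δλ = λ_C(1 - cos(116°)) = 3.4899 pm
Final wavelength: λ' = 4.0624 + 3.4899 = 7.5523 pm
Final photon energy: E' = hc/λ' = 164.1669 keV

Electron kinetic energy:
K_e = E - E' = 305.2000 - 164.1669 = 141.0331 keV

(Intermediate values are shown rounded; full precision is carried through to the final answer.)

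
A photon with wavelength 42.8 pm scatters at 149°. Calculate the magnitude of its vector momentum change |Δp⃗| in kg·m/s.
2.8419e-23 kg·m/s

Photon momentum magnitude is p = h/λ.

Initial momentum:
p₀ = h/λ = 6.6261e-34/4.2800e-11 = 1.5481e-23 kg·m/s

After scattering:
λ' = λ + Δλ = 42.8 + 4.5061 = 47.3061 pm
p' = h/λ' = 6.6261e-34/4.7306e-11 = 1.4007e-23 kg·m/s

Momentum is a vector; the scattered photon's direction makes angle θ = 149° with the incident direction. The magnitude of the vector change Δp⃗ = p⃗₀ − p⃗' is found from the law of cosines:
|Δp⃗|² = p₀² + p'² − 2p₀p'cos θ
|Δp⃗|² = (1.5481e-23)² + (1.4007e-23)² − 2·1.5481e-23·1.4007e-23·cos(149°)
|Δp⃗| = 2.8419e-23 kg·m/s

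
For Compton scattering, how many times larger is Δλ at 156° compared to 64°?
156° produces the larger shift by a factor of 3.407

Calculate both shifts using Δλ = λ_C(1 - cos θ):

For θ₁ = 64°:
Δλ₁ = 2.4263 × (1 - cos(64°))
Δλ₁ = 2.4263 × 0.5616
Δλ₁ = 1.3627 pm

For θ₂ = 156°:
Δλ₂ = 2.4263 × (1 - cos(156°))
Δλ₂ = 2.4263 × 1.9135
Δλ₂ = 4.6429 pm

The 156° angle produces the larger shift.
Ratio: 4.6429/1.3627 = 3.407

(Intermediate values are shown rounded; full precision is carried through to the final answer.)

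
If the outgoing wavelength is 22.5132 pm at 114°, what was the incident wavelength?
19.1000 pm

From λ' = λ + Δλ, we have λ = λ' - Δλ

First calculate the Compton shift:
Δλ = λ_C(1 - cos θ)
Δλ = 2.4263 × (1 - cos(114°))
Δλ = 2.4263 × 1.4067
Δλ = 3.4132 pm

Initial wavelength:
λ = λ' - Δλ
λ = 22.5132 - 3.4132
λ = 19.1000 pm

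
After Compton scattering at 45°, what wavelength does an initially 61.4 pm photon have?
62.1106 pm

Using the Compton formula: λ' = λ + λ_C(1 − cos θ)

For θ = 45°, cos θ = √2/2 (exact) ≈ 0.7071, so:
1 − cos 45° = 1 − (√2/2) ≈ 0.2929

Δλ = λ_C × 0.2929 = 2.4263 × 0.2929 = 0.7106 pm

λ' = 61.4 + 0.7106 = 62.1106 pm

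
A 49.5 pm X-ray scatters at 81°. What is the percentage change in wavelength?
4.1349%

Calculate the Compton shift:
Δλ = λ_C(1 - cos(81°))
Δλ = 2.4263 × (1 - cos(81°))
Δλ = 2.4263 × 0.8436
Δλ = 2.0468 pm

Percentage change:
(Δλ/λ₀) × 100 = (2.0468/49.5) × 100
= 4.1349%

(Intermediate values are shown rounded; full precision is carried through to the final answer.)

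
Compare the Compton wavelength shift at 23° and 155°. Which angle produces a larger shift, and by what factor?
155° produces the larger shift by a factor of 23.980

Calculate both shifts using Δλ = λ_C(1 - cos θ):

For θ₁ = 23°:
Δλ₁ = 2.4263 × (1 - cos(23°))
Δλ₁ = 2.4263 × 0.0795
Δλ₁ = 0.1929 pm

For θ₂ = 155°:
Δλ₂ = 2.4263 × (1 - cos(155°))
Δλ₂ = 2.4263 × 1.9063
Δλ₂ = 4.6253 pm

The 155° angle produces the larger shift.
Ratio: 4.6253/0.1929 = 23.980

(Intermediate values are shown rounded; full precision is carried through to the final answer.)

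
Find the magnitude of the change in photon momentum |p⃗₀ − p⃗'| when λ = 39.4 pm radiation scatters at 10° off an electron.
2.9301e-24 kg·m/s

Photon momentum magnitude is p = h/λ.

Initial momentum:
p₀ = h/λ = 6.6261e-34/3.9400e-11 = 1.6817e-23 kg·m/s

After scattering:
λ' = λ + Δλ = 39.4 + 0.0369 = 39.4369 pm
p' = h/λ' = 6.6261e-34/3.9437e-11 = 1.6802e-23 kg·m/s

Momentum is a vector; the scattered photon's direction makes angle θ = 10° with the incident direction. The magnitude of the vector change Δp⃗ = p⃗₀ − p⃗' is found from the law of cosines:
|Δp⃗|² = p₀² + p'² − 2p₀p'cos θ
|Δp⃗|² = (1.6817e-23)² + (1.6802e-23)² − 2·1.6817e-23·1.6802e-23·cos(10°)
|Δp⃗| = 2.9301e-24 kg·m/s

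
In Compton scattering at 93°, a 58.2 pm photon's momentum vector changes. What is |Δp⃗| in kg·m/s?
1.6173e-23 kg·m/s

Photon momentum magnitude is p = h/λ.

Initial momentum:
p₀ = h/λ = 6.6261e-34/5.8200e-11 = 1.1385e-23 kg·m/s

After scattering:
λ' = λ + Δλ = 58.2 + 2.5533 = 60.7533 pm
p' = h/λ' = 6.6261e-34/6.0753e-11 = 1.0907e-23 kg·m/s

Momentum is a vector; the scattered photon's direction makes angle θ = 93° with the incident direction. The magnitude of the vector change Δp⃗ = p⃗₀ − p⃗' is found from the law of cosines:
|Δp⃗|² = p₀² + p'² − 2p₀p'cos θ
|Δp⃗|² = (1.1385e-23)² + (1.0907e-23)² − 2·1.1385e-23·1.0907e-23·cos(93°)
|Δp⃗| = 1.6173e-23 kg·m/s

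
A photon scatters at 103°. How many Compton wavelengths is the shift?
1.2250 λ_C

The Compton shift formula is:
Δλ = λ_C(1 - cos θ)

Dividing both sides by λ_C:
Δλ/λ_C = 1 - cos θ

For θ = 103°:
Δλ/λ_C = 1 - cos(103°)
Δλ/λ_C = 1 - -0.2250
Δλ/λ_C = 1.2250

This means the shift is 1.2250 × λ_C = 2.9721 pm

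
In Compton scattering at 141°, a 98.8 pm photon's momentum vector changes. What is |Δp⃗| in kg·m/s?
1.2380e-23 kg·m/s

Photon momentum magnitude is p = h/λ.

Initial momentum:
p₀ = h/λ = 6.6261e-34/9.8800e-11 = 6.7065e-24 kg·m/s

After scattering:
λ' = λ + Δλ = 98.8 + 4.3119 = 103.1119 pm
p' = h/λ' = 6.6261e-34/1.0311e-10 = 6.4261e-24 kg·m/s

Momentum is a vector; the scattered photon's direction makes angle θ = 141° with the incident direction. The magnitude of the vector change Δp⃗ = p⃗₀ − p⃗' is found from the law of cosines:
|Δp⃗|² = p₀² + p'² − 2p₀p'cos θ
|Δp⃗|² = (6.7065e-24)² + (6.4261e-24)² − 2·6.7065e-24·6.4261e-24·cos(141°)
|Δp⃗| = 1.2380e-23 kg·m/s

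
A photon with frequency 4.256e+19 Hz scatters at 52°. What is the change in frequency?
4.976e+18 Hz (decrease)

Convert frequency to wavelength (c = 299792458 m/s):
λ₀ = c/f₀ = 299792458/4.256e+19 = 7.0439957e-12 m = 7.0440 pm

Calculate Compton shift:
Δλ = λ_C(1 - cos(52°)) = 0.9325 pm

Final wavelength:
λ' = λ₀ + Δλ = 7.0440 + 0.9325 = 7.9765 pm

Final frequency:
f' = c/λ' = 299792458/7.9765202e-12 = 3.7584366e+19 Hz

Frequency shift (decrease):
Δf = f₀ - f' = 4.256e+19 - 3.7584366e+19 = 4.976e+18 Hz

(Intermediate values are shown rounded; full precision is carried through to the final answer.)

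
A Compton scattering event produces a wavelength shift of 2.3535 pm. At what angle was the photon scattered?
88.28°

From the Compton formula Δλ = λ_C(1 - cos θ), we can solve for θ:

cos θ = 1 - Δλ/λ_C

Given:
- Δλ = 2.3535 pm
- λ_C = h/(m_e·c) ≈ 2.42631024 pm

cos θ = 1 - 2.3535/2.42631024
cos θ = 1 - 0.969991
cos θ = 0.030009

θ = arccos(0.030009)
θ = 88.28°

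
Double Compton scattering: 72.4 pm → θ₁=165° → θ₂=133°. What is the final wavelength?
81.2510 pm

Apply Compton shift twice:

First scattering at θ₁ = 165°:
Δλ₁ = λ_C(1 - cos(165°))
Δλ₁ = 2.4263 × 1.9659
Δλ₁ = 4.7699 pm

After first scattering:
λ₁ = 72.4 + 4.7699 = 77.1699 pm

Second scattering at θ₂ = 133°:
Δλ₂ = λ_C(1 - cos(133°))
Δλ₂ = 2.4263 × 1.6820
Δλ₂ = 4.0810 pm

Final wavelength:
λ₂ = 77.1699 + 4.0810 = 81.2510 pm

Total shift: Δλ_total = 4.7699 + 4.0810 = 8.8510 pm

(Intermediate values are shown rounded; full precision is carried through to the final answer.)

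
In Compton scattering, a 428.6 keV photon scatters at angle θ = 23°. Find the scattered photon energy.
401.8088 keV

First convert energy to wavelength:
λ = hc/E, with hc ≈ 1239.842 keV·pm (i.e. 1239.842 eV·nm)

For E = 428.6 keV = 428600 eV:
λ = 1239.842 keV·pm / 428.6 keV
λ = 2.8928 pm

Calculate the Compton shift:
Δλ = λ_C(1 - cos(23°)) = 2.4263 × 0.0795
Δλ = 0.1929 pm

Final wavelength:
λ' = 2.8928 + 0.1929 = 3.0857 pm

Final energy:
E' = hc/λ' = 1239.842 / 3.0857 = 401.8088 keV

(Intermediate values are shown rounded; full precision is carried through to the final answer.)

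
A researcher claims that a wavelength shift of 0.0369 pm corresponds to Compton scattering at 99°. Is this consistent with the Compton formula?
No, inconsistent

Calculate the expected shift for θ = 99°:

Δλ_expected = λ_C(1 - cos(99°))
Δλ_expected = 2.4263 × (1 - cos(99°))
Δλ_expected = 2.4263 × 1.1564
Δλ_expected = 2.8059 pm

Given shift: 0.0369 pm
Expected shift: 2.8059 pm
Difference: 2.7690 pm

The values do not match. The given shift corresponds to θ ≈ 10.0°, not 99°.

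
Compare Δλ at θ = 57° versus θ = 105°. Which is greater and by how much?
105° produces the larger shift by a factor of 2.764

Calculate both shifts using Δλ = λ_C(1 - cos θ):

For θ₁ = 57°:
Δλ₁ = 2.4263 × (1 - cos(57°))
Δλ₁ = 2.4263 × 0.4554
Δλ₁ = 1.1048 pm

For θ₂ = 105°:
Δλ₂ = 2.4263 × (1 - cos(105°))
Δλ₂ = 2.4263 × 1.2588
Δλ₂ = 3.0543 pm

The 105° angle produces the larger shift.
Ratio: 3.0543/1.1048 = 2.764

(Intermediate values are shown rounded; full precision is carried through to the final answer.)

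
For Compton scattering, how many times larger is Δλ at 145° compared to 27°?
145° produces the larger shift by a factor of 16.690

Calculate both shifts using Δλ = λ_C(1 - cos θ):

For θ₁ = 27°:
Δλ₁ = 2.4263 × (1 - cos(27°))
Δλ₁ = 2.4263 × 0.1090
Δλ₁ = 0.2645 pm

For θ₂ = 145°:
Δλ₂ = 2.4263 × (1 - cos(145°))
Δλ₂ = 2.4263 × 1.8192
Δλ₂ = 4.4138 pm

The 145° angle produces the larger shift.
Ratio: 4.4138/0.2645 = 16.690

(Intermediate values are shown rounded; full precision is carried through to the final answer.)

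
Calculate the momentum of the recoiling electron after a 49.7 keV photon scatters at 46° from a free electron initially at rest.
2.0469e-23 kg·m/s

The electron is initially at rest, so by conservation of momentum:
p⃗_e = p⃗₀ − p⃗'  (incident photon momentum minus scattered photon momentum)

Photon momentum magnitudes (p = h/λ = E/c):
λ₀ = hc/E₀ = 24.9465 pm → p₀ = h/λ₀ = 2.6561e-23 kg·m/s
Δλ = λ_C(1 − cos 46°) = 0.7409 pm
λ' = 25.6874 pm → p' = h/λ' = 2.5795e-23 kg·m/s

The scattered photon makes angle θ = 46° with the incident direction, so by the law of cosines:
|p⃗_e|² = p₀² + p'² − 2p₀p'cos θ
|p⃗_e|² = (2.6561e-23)² + (2.5795e-23)² − 2·2.6561e-23·2.5795e-23·cos(46°)
|p⃗_e| = 2.0469e-23 kg·m/s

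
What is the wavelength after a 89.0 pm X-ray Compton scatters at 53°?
89.9661 pm

Using the Compton scattering formula:
λ' = λ + Δλ = λ + λ_C(1 - cos θ)

Given:
- Initial wavelength λ = 89.0 pm
- Scattering angle θ = 53°
- Compton wavelength λ_C ≈ 2.4263 pm

Calculate the shift:
Δλ = 2.4263 × (1 - cos(53°))
Δλ = 2.4263 × 0.3982
Δλ = 0.9661 pm

Final wavelength:
λ' = 89.0 + 0.9661 = 89.9661 pm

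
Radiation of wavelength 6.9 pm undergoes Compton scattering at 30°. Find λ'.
7.2251 pm

Using the Compton formula: λ' = λ + λ_C(1 − cos θ)

For θ = 30°, cos θ = √3/2 (exact) ≈ 0.8660, so:
1 − cos 30° = 1 − (√3/2) ≈ 0.1340

Δλ = λ_C × 0.1340 = 2.4263 × 0.1340 = 0.3251 pm

λ' = 6.9 + 0.3251 = 7.2251 pm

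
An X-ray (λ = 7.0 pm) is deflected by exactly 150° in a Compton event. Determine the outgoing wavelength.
11.5276 pm

Using the Compton formula: λ' = λ + λ_C(1 − cos θ)

For θ = 150°, cos θ = -√3/2 (exact) ≈ -0.8660, so:
1 − cos 150° = 1 − (-√3/2) ≈ 1.8660

Δλ = λ_C × 1.8660 = 2.4263 × 1.8660 = 4.5276 pm

λ' = 7.0 + 4.5276 = 11.5276 pm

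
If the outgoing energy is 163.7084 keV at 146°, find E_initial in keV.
395.3999 keV

Convert final energy to wavelength (hc ≈ 1239.842 keV·pm):
λ' = hc/E' = 1239.842 / 163.7084 = 7.5735 pm

Calculate the Compton shift:
Δλ = λ_C(1 - cos(146°))
Δλ = 2.4263 × (1 - cos(146°))
Δλ = 4.4378 pm

Initial wavelength:
λ = λ' - Δλ = 7.5735 - 4.4378 = 3.1357 pm

Initial energy:
E = hc/λ = 1239.842 / 3.1357 = 395.3999 keV

(Intermediate values are shown rounded; full precision is carried through to the final answer.)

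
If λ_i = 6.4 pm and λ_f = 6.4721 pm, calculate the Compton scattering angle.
14.00°

First find the wavelength shift:
Δλ = λ' - λ = 6.4721 - 6.4 = 0.0721 pm

Using Δλ = λ_C(1 - cos θ), with λ_C = h/(m_e·c) ≈ 2.42631024 pm:
cos θ = 1 - Δλ/λ_C
cos θ = 1 - 0.0721/2.42631024
cos θ = 0.970284

θ = arccos(0.970284)
θ = 14.00°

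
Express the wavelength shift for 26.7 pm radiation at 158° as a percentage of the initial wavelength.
17.5129%

Calculate the Compton shift:
Δλ = λ_C(1 - cos(158°))
Δλ = 2.4263 × (1 - cos(158°))
Δλ = 2.4263 × 1.9272
Δλ = 4.6759 pm

Percentage change:
(Δλ/λ₀) × 100 = (4.6759/26.7) × 100
= 17.5129%

(Intermediate values are shown rounded; full precision is carried through to the final answer.)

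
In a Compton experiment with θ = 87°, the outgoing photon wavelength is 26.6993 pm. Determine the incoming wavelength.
24.4000 pm

From λ' = λ + Δλ, we have λ = λ' - Δλ

First calculate the Compton shift:
Δλ = λ_C(1 - cos θ)
Δλ = 2.4263 × (1 - cos(87°))
Δλ = 2.4263 × 0.9477
Δλ = 2.2993 pm

Initial wavelength:
λ = λ' - Δλ
λ = 26.6993 - 2.2993
λ = 24.4000 pm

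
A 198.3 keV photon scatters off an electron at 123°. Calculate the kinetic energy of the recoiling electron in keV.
74.3174 keV

By energy conservation: K_e = E_initial - E_final

First find the scattered photon energy:
Initial wavelength: λ = hc/E = 6.2524 pm
Compton shift: Δλ = λ_C(1 - cos(123°)) = 3.7478 pm
Final wavelength: λ' = 6.2524 + 3.7478 = 10.0001 pm
Final photon energy: E' = hc/λ' = 123.9826 keV

Electron kinetic energy:
K_e = E - E' = 198.3000 - 123.9826 = 74.3174 keV

(Intermediate values are shown rounded; full precision is carried through to the final answer.)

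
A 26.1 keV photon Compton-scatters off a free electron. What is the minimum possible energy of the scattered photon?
23.6809 keV (at θ = 180°)

The scattered photon has minimum energy when its wavelength is maximum, i.e., when the Compton shift Δλ = λ_C(1 − cos θ) is maximum. This occurs at θ = 180° (backscattering), giving Δλ_max = 2λ_C = 4.8526 pm.

Initial wavelength: λ₀ = hc/E₀ = 47.5035 pm
Maximum final wavelength: λ'_max = λ₀ + 2λ_C = 47.5035 + 4.8526 = 52.3561 pm
Minimum final energy: E'_min = hc/λ'_max = 23.6809 keV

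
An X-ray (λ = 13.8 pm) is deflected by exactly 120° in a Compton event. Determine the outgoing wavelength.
17.4395 pm

Using the Compton formula: λ' = λ + λ_C(1 − cos θ)

For θ = 120°, cos θ = -1/2 (exact) = -0.5000, so:
1 − cos 120° = 1 − (-1/2) = 1.5000

Δλ = λ_C × 1.5000 = 2.4263 × 1.5000 = 3.6395 pm

λ' = 13.8 + 3.6395 = 17.4395 pm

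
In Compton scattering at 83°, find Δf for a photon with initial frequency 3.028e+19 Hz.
5.362e+18 Hz (decrease)

Convert frequency to wavelength (c = 299792458 m/s):
λ₀ = c/f₀ = 299792458/3.028e+19 = 9.9006756e-12 m = 9.9007 pm

Calculate Compton shift:
Δλ = λ_C(1 - cos(83°)) = 2.1306 pm

Final wavelength:
λ' = λ₀ + Δλ = 9.9007 + 2.1306 = 12.0313 pm

Final frequency:
f' = c/λ' = 299792458/1.2031293e-11 = 2.4917726e+19 Hz

Frequency shift (decrease):
Δf = f₀ - f' = 3.028e+19 - 2.4917726e+19 = 5.362e+18 Hz

(Intermediate values are shown rounded; full precision is carried through to the final answer.)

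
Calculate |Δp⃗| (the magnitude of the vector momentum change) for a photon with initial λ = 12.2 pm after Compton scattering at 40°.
3.6397e-23 kg·m/s

Photon momentum magnitude is p = h/λ.

Initial momentum:
p₀ = h/λ = 6.6261e-34/1.2200e-11 = 5.4312e-23 kg·m/s

After scattering:
λ' = λ + Δλ = 12.2 + 0.5676 = 12.7676 pm
p' = h/λ' = 6.6261e-34/1.2768e-11 = 5.1897e-23 kg·m/s

Momentum is a vector; the scattered photon's direction makes angle θ = 40° with the incident direction. The magnitude of the vector change Δp⃗ = p⃗₀ − p⃗' is found from the law of cosines:
|Δp⃗|² = p₀² + p'² − 2p₀p'cos θ
|Δp⃗|² = (5.4312e-23)² + (5.1897e-23)² − 2·5.4312e-23·5.1897e-23·cos(40°)
|Δp⃗| = 3.6397e-23 kg·m/s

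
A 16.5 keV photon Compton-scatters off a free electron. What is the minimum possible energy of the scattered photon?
15.4991 keV (at θ = 180°)

The scattered photon has minimum energy when its wavelength is maximum, i.e., when the Compton shift Δλ = λ_C(1 − cos θ) is maximum. This occurs at θ = 180° (backscattering), giving Δλ_max = 2λ_C = 4.8526 pm.

Initial wavelength: λ₀ = hc/E₀ = 75.1419 pm
Maximum final wavelength: λ'_max = λ₀ + 2λ_C = 75.1419 + 4.8526 = 79.9946 pm
Minimum final energy: E'_min = hc/λ'_max = 15.4991 keV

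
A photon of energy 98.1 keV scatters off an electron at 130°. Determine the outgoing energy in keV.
74.5794 keV

First convert energy to wavelength:
λ = hc/E, with hc ≈ 1239.842 keV·pm (i.e. 1239.842 eV·nm)

For E = 98.1 keV = 98100 eV:
λ = 1239.842 keV·pm / 98.1 keV
λ = 12.6386 pm

Calculate the Compton shift:
Δλ = λ_C(1 - cos(130°)) = 2.4263 × 1.6428
Δλ = 3.9859 pm

Final wavelength:
λ' = 12.6386 + 3.9859 = 16.6245 pm

Final energy:
E' = hc/λ' = 1239.842 / 16.6245 = 74.5794 keV

(Intermediate values are shown rounded; full precision is carried through to the final answer.)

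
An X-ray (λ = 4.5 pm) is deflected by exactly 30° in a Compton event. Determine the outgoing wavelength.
4.8251 pm

Using the Compton formula: λ' = λ + λ_C(1 − cos θ)

For θ = 30°, cos θ = √3/2 (exact) ≈ 0.8660, so:
1 − cos 30° = 1 − (√3/2) ≈ 0.1340

Δλ = λ_C × 0.1340 = 2.4263 × 0.1340 = 0.3251 pm

λ' = 4.5 + 0.3251 = 4.8251 pm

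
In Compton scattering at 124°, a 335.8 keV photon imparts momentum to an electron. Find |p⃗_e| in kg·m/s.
2.4053e-22 kg·m/s

The electron is initially at rest, so by conservation of momentum:
p⃗_e = p⃗₀ − p⃗'  (incident photon momentum minus scattered photon momentum)

Photon momentum magnitudes (p = h/λ = E/c):
λ₀ = hc/E₀ = 3.6922 pm → p₀ = h/λ₀ = 1.7946e-22 kg·m/s
Δλ = λ_C(1 − cos 124°) = 3.7831 pm
λ' = 7.4753 pm → p' = h/λ' = 8.8640e-23 kg·m/s

The scattered photon makes angle θ = 124° with the incident direction, so by the law of cosines:
|p⃗_e|² = p₀² + p'² − 2p₀p'cos θ
|p⃗_e|² = (1.7946e-22)² + (8.8640e-23)² − 2·1.7946e-22·8.8640e-23·cos(124°)
|p⃗_e| = 2.4053e-22 kg·m/s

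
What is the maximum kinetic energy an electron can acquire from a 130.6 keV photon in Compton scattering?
44.1761 keV

Maximum energy transfer occurs at θ = 180° (backscattering).

Initial photon: E₀ = 130.6 keV → λ₀ = 9.4934 pm

Maximum Compton shift (at 180°):
Δλ_max = 2λ_C = 2 × 2.4263 = 4.8526 pm

Final wavelength:
λ' = 9.4934 + 4.8526 = 14.3461 pm

Minimum photon energy (maximum energy to electron):
E'_min = hc/λ' = 86.4239 keV

Maximum electron kinetic energy:
K_max = E₀ - E'_min = 130.6000 - 86.4239 = 44.1761 keV

(Intermediate values are shown rounded; full precision is carried through to the final answer.)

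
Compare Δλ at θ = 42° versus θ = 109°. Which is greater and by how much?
109° produces the larger shift by a factor of 5.161

Calculate both shifts using Δλ = λ_C(1 - cos θ):

For θ₁ = 42°:
Δλ₁ = 2.4263 × (1 - cos(42°))
Δλ₁ = 2.4263 × 0.2569
Δλ₁ = 0.6232 pm

For θ₂ = 109°:
Δλ₂ = 2.4263 × (1 - cos(109°))
Δλ₂ = 2.4263 × 1.3256
Δλ₂ = 3.2162 pm

The 109° angle produces the larger shift.
Ratio: 3.2162/0.6232 = 5.161

(Intermediate values are shown rounded; full precision is carried through to the final answer.)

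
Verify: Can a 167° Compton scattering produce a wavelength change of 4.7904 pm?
Yes, consistent

Calculate the expected shift for θ = 167°:

Δλ_expected = λ_C(1 - cos(167°))
Δλ_expected = 2.4263 × (1 - cos(167°))
Δλ_expected = 2.4263 × 1.9744
Δλ_expected = 4.7904 pm

Given shift: 4.7904 pm
Expected shift: 4.7904 pm
Difference: 0.0000 pm

The values match. This is consistent with Compton scattering at the stated angle.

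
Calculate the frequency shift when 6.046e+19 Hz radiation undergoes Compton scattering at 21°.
1.903e+18 Hz (decrease)

Convert frequency to wavelength (c = 299792458 m/s):
λ₀ = c/f₀ = 299792458/6.046e+19 = 4.9585256e-12 m = 4.9585 pm

Calculate Compton shift:
Δλ = λ_C(1 - cos(21°)) = 0.1612 pm

Final wavelength:
λ' = λ₀ + Δλ = 4.9585 + 0.1612 = 5.1197 pm

Final frequency:
f' = c/λ' = 299792458/5.1196801e-12 = 5.8556873e+19 Hz

Frequency shift (decrease):
Δf = f₀ - f' = 6.046e+19 - 5.8556873e+19 = 1.903e+18 Hz

(Intermediate values are shown rounded; full precision is carried through to the final answer.)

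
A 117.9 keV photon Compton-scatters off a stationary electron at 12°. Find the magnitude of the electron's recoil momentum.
1.3143e-23 kg·m/s

The electron is initially at rest, so by conservation of momentum:
p⃗_e = p⃗₀ − p⃗'  (incident photon momentum minus scattered photon momentum)

Photon momentum magnitudes (p = h/λ = E/c):
λ₀ = hc/E₀ = 10.5160 pm → p₀ = h/λ₀ = 6.3009e-23 kg·m/s
Δλ = λ_C(1 − cos 12°) = 0.0530 pm
λ' = 10.5691 pm → p' = h/λ' = 6.2693e-23 kg·m/s

The scattered photon makes angle θ = 12° with the incident direction, so by the law of cosines:
|p⃗_e|² = p₀² + p'² − 2p₀p'cos θ
|p⃗_e|² = (6.3009e-23)² + (6.2693e-23)² − 2·6.3009e-23·6.2693e-23·cos(12°)
|p⃗_e| = 1.3143e-23 kg·m/s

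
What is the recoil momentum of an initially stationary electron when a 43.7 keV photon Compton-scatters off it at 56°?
2.1543e-23 kg·m/s

The electron is initially at rest, so by conservation of momentum:
p⃗_e = p⃗₀ − p⃗'  (incident photon momentum minus scattered photon momentum)

Photon momentum magnitudes (p = h/λ = E/c):
λ₀ = hc/E₀ = 28.3717 pm → p₀ = h/λ₀ = 2.3355e-23 kg·m/s
Δλ = λ_C(1 − cos 56°) = 1.0695 pm
λ' = 29.4412 pm → p' = h/λ' = 2.2506e-23 kg·m/s

The scattered photon makes angle θ = 56° with the incident direction, so by the law of cosines:
|p⃗_e|² = p₀² + p'² − 2p₀p'cos θ
|p⃗_e|² = (2.3355e-23)² + (2.2506e-23)² − 2·2.3355e-23·2.2506e-23·cos(56°)
|p⃗_e| = 2.1543e-23 kg·m/s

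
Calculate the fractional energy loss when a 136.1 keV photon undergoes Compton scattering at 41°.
0.0613 (or 6.13%)

Calculate initial and final photon energies:

Initial: E₀ = 136.1 keV → λ₀ = 9.1098 pm
Compton shift: Δλ = 0.5952 pm
Final wavelength: λ' = 9.7049 pm
Final energy: E' = 127.7537 keV

Fractional energy loss:
(E₀ - E')/E₀ = (136.1000 - 127.7537)/136.1000
= 8.3463/136.1000
= 0.0613
= 6.13%

(Intermediate values are shown rounded; full precision is carried through to the final answer.)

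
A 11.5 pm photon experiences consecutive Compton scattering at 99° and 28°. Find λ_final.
14.5899 pm

Apply Compton shift twice:

First scattering at θ₁ = 99°:
Δλ₁ = λ_C(1 - cos(99°))
Δλ₁ = 2.4263 × 1.1564
Δλ₁ = 2.8059 pm

After first scattering:
λ₁ = 11.5 + 2.8059 = 14.3059 pm

Second scattering at θ₂ = 28°:
Δλ₂ = λ_C(1 - cos(28°))
Δλ₂ = 2.4263 × 0.1171
Δλ₂ = 0.2840 pm

Final wavelength:
λ₂ = 14.3059 + 0.2840 = 14.5899 pm

Total shift: Δλ_total = 2.8059 + 0.2840 = 3.0899 pm

(Intermediate values are shown rounded; full precision is carried through to the final answer.)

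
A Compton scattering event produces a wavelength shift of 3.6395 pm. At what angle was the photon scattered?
120.00°

From the Compton formula Δλ = λ_C(1 - cos θ), we can solve for θ:

cos θ = 1 - Δλ/λ_C

Given:
- Δλ = 3.6395 pm
- λ_C = h/(m_e·c) ≈ 2.42631024 pm

cos θ = 1 - 3.6395/2.42631024
cos θ = 1 - 1.500014
cos θ = -0.500014

θ = arccos(-0.500014)
θ = 120.00°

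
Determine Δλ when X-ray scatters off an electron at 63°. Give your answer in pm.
1.3248 pm

Using the Compton scattering formula:
Δλ = λ_C(1 - cos θ)

where λ_C = h/(m_e·c) ≈ 2.4263 pm is the Compton wavelength of an electron.

For θ = 63°:
cos(63°) = 0.4540
1 - cos(63°) = 0.5460

Δλ = 2.4263 × 0.5460
Δλ = 1.3248 pm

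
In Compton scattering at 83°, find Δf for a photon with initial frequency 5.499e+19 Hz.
1.545e+19 Hz (decrease)

Convert frequency to wavelength (c = 299792458 m/s):
λ₀ = c/f₀ = 299792458/5.499e+19 = 5.4517632e-12 m = 5.4518 pm

Calculate Compton shift:
Δλ = λ_C(1 - cos(83°)) = 2.1306 pm

Final wavelength:
λ' = λ₀ + Δλ = 5.4518 + 2.1306 = 7.5824 pm

Final frequency:
f' = c/λ' = 299792458/7.5823806e-12 = 3.9538039e+19 Hz

Frequency shift (decrease):
Δf = f₀ - f' = 5.499e+19 - 3.9538039e+19 = 1.545e+19 Hz

(Intermediate values are shown rounded; full precision is carried through to the final answer.)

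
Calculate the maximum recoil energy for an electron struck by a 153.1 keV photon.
57.3657 keV

Maximum energy transfer occurs at θ = 180° (backscattering).

Initial photon: E₀ = 153.1 keV → λ₀ = 8.0982 pm

Maximum Compton shift (at 180°):
Δλ_max = 2λ_C = 2 × 2.4263 = 4.8526 pm

Final wavelength:
λ' = 8.0982 + 4.8526 = 12.9509 pm

Minimum photon energy (maximum energy to electron):
E'_min = hc/λ' = 95.7343 keV

Maximum electron kinetic energy:
K_max = E₀ - E'_min = 153.1000 - 95.7343 = 57.3657 keV

(Intermediate values are shown rounded; full precision is carried through to the final answer.)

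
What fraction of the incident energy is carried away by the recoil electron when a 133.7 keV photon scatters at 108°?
0.2551 (or 25.51%)

Calculate initial and final photon energies:

Initial: E₀ = 133.7 keV → λ₀ = 9.2733 pm
Compton shift: Δλ = 3.1761 pm
Final wavelength: λ' = 12.4494 pm
Final energy: E' = 99.5905 keV

Fractional energy loss:
(E₀ - E')/E₀ = (133.7000 - 99.5905)/133.7000
= 34.1095/133.7000
= 0.2551
= 25.51%

(Intermediate values are shown rounded; full precision is carried through to the final answer.)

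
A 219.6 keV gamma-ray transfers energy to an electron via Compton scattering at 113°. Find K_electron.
82.1491 keV

By energy conservation: K_e = E_initial - E_final

First find the scattered photon energy:
Initial wavelength: λ = hc/E = 5.6459 pm
Compton shift: Δλ = λ_C(1 - cos(113°)) = 3.3743 pm
Final wavelength: λ' = 5.6459 + 3.3743 = 9.0203 pm
Final photon energy: E' = hc/λ' = 137.4509 keV

Electron kinetic energy:
K_e = E - E' = 219.6000 - 137.4509 = 82.1491 keV

(Intermediate values are shown rounded; full precision is carried through to the final answer.)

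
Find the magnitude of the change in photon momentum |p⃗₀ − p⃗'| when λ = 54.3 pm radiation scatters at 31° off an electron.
6.5018e-24 kg·m/s

Photon momentum magnitude is p = h/λ.

Initial momentum:
p₀ = h/λ = 6.6261e-34/5.4300e-11 = 1.2203e-23 kg·m/s

After scattering:
λ' = λ + Δλ = 54.3 + 0.3466 = 54.6466 pm
p' = h/λ' = 6.6261e-34/5.4647e-11 = 1.2125e-23 kg·m/s

Momentum is a vector; the scattered photon's direction makes angle θ = 31° with the incident direction. The magnitude of the vector change Δp⃗ = p⃗₀ − p⃗' is found from the law of cosines:
|Δp⃗|² = p₀² + p'² − 2p₀p'cos θ
|Δp⃗|² = (1.2203e-23)² + (1.2125e-23)² − 2·1.2203e-23·1.2125e-23·cos(31°)
|Δp⃗| = 6.5018e-24 kg·m/s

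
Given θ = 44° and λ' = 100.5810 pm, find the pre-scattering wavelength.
99.9000 pm

From λ' = λ + Δλ, we have λ = λ' - Δλ

First calculate the Compton shift:
Δλ = λ_C(1 - cos θ)
Δλ = 2.4263 × (1 - cos(44°))
Δλ = 2.4263 × 0.2807
Δλ = 0.6810 pm

Initial wavelength:
λ = λ' - Δλ
λ = 100.5810 - 0.6810
λ = 99.9000 pm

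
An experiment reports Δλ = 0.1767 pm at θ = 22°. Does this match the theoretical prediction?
Yes, consistent

Calculate the expected shift for θ = 22°:

Δλ_expected = λ_C(1 - cos(22°))
Δλ_expected = 2.4263 × (1 - cos(22°))
Δλ_expected = 2.4263 × 0.0728
Δλ_expected = 0.1767 pm

Given shift: 0.1767 pm
Expected shift: 0.1767 pm
Difference: 0.0000 pm

The values match. This is consistent with Compton scattering at the stated angle.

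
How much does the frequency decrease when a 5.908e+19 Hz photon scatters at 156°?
2.823e+19 Hz (decrease)

Convert frequency to wavelength (c = 299792458 m/s):
λ₀ = c/f₀ = 299792458/5.908e+19 = 5.0743476e-12 m = 5.0743 pm

Calculate Compton shift:
Δλ = λ_C(1 - cos(156°)) = 4.6429 pm

Final wavelength:
λ' = λ₀ + Δλ = 5.0743 + 4.6429 = 9.7172 pm

Final frequency:
f' = c/λ' = 299792458/9.7172026e-12 = 3.0851725e+19 Hz

Frequency shift (decrease):
Δf = f₀ - f' = 5.908e+19 - 3.0851725e+19 = 2.823e+19 Hz

(Intermediate values are shown rounded; full precision is carried through to the final answer.)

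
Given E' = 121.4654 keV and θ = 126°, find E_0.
195.0999 keV

Convert final energy to wavelength (hc ≈ 1239.842 keV·pm):
λ' = hc/E' = 1239.842 / 121.4654 = 10.2074 pm

Calculate the Compton shift:
Δλ = λ_C(1 - cos(126°))
Δλ = 2.4263 × (1 - cos(126°))
Δλ = 3.8525 pm

Initial wavelength:
λ = λ' - Δλ = 10.2074 - 3.8525 = 6.3549 pm

Initial energy:
E = hc/λ = 1239.842 / 6.3549 = 195.0999 keV

(Intermediate values are shown rounded; full precision is carried through to the final answer.)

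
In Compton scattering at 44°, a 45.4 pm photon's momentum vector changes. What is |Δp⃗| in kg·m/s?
1.0856e-23 kg·m/s

Photon momentum magnitude is p = h/λ.

Initial momentum:
p₀ = h/λ = 6.6261e-34/4.5400e-11 = 1.4595e-23 kg·m/s

After scattering:
λ' = λ + Δλ = 45.4 + 0.6810 = 46.0810 pm
p' = h/λ' = 6.6261e-34/4.6081e-11 = 1.4379e-23 kg·m/s

Momentum is a vector; the scattered photon's direction makes angle θ = 44° with the incident direction. The magnitude of the vector change Δp⃗ = p⃗₀ − p⃗' is found from the law of cosines:
|Δp⃗|² = p₀² + p'² − 2p₀p'cos θ
|Δp⃗|² = (1.4595e-23)² + (1.4379e-23)² − 2·1.4595e-23·1.4379e-23·cos(44°)
|Δp⃗| = 1.0856e-23 kg·m/s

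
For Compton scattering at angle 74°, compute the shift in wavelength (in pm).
1.7575 pm

Using the Compton scattering formula:
Δλ = λ_C(1 - cos θ)

where λ_C = h/(m_e·c) ≈ 2.4263 pm is the Compton wavelength of an electron.

For θ = 74°:
cos(74°) = 0.2756
1 - cos(74°) = 0.7244

Δλ = 2.4263 × 0.7244
Δλ = 1.7575 pm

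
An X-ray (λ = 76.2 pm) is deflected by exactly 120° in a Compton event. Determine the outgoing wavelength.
79.8395 pm

Using the Compton formula: λ' = λ + λ_C(1 − cos θ)

For θ = 120°, cos θ = -1/2 (exact) = -0.5000, so:
1 − cos 120° = 1 − (-1/2) = 1.5000

Δλ = λ_C × 1.5000 = 2.4263 × 1.5000 = 3.6395 pm

λ' = 76.2 + 3.6395 = 79.8395 pm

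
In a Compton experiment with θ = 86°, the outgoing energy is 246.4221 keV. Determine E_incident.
446.9001 keV

Convert final energy to wavelength (hc ≈ 1239.842 keV·pm):
λ' = hc/E' = 1239.842 / 246.4221 = 5.0314 pm

Calculate the Compton shift:
Δλ = λ_C(1 - cos(86°))
Δλ = 2.4263 × (1 - cos(86°))
Δλ = 2.2571 pm

Initial wavelength:
λ = λ' - Δλ = 5.0314 - 2.2571 = 2.7743 pm

Initial energy:
E = hc/λ = 1239.842 / 2.7743 = 446.9001 keV

(Intermediate values are shown rounded; full precision is carried through to the final answer.)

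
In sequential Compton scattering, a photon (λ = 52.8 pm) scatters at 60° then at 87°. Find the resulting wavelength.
56.3125 pm

Apply Compton shift twice:

First scattering at θ₁ = 60°:
Δλ₁ = λ_C(1 - cos(60°))
Δλ₁ = 2.4263 × 0.5000
Δλ₁ = 1.2132 pm

After first scattering:
λ₁ = 52.8 + 1.2132 = 54.0132 pm

Second scattering at θ₂ = 87°:
Δλ₂ = λ_C(1 - cos(87°))
Δλ₂ = 2.4263 × 0.9477
Δλ₂ = 2.2993 pm

Final wavelength:
λ₂ = 54.0132 + 2.2993 = 56.3125 pm

Total shift: Δλ_total = 1.2132 + 2.2993 = 3.5125 pm

(Intermediate values are shown rounded; full precision is carried through to the final answer.)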